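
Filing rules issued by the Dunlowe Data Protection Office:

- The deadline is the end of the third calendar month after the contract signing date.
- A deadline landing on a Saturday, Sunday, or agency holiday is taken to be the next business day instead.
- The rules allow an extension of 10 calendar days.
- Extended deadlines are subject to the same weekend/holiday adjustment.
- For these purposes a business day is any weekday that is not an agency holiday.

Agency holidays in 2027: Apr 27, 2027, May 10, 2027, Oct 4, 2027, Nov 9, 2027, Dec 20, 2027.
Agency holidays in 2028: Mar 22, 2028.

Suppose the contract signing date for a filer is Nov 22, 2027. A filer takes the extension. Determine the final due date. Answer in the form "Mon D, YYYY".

The third month after Nov 22, 2027 is February 2028, whose last day is Feb 29, 2028.
Feb 29, 2028 (Tuesday) is already a business day.
Add the 10 calendar-day extension to Feb 29, 2028: Mar 10, 2028.
Mar 10, 2028 (Friday) is already a business day.
The final due date is Mar 10, 2028.

Mar 10, 2028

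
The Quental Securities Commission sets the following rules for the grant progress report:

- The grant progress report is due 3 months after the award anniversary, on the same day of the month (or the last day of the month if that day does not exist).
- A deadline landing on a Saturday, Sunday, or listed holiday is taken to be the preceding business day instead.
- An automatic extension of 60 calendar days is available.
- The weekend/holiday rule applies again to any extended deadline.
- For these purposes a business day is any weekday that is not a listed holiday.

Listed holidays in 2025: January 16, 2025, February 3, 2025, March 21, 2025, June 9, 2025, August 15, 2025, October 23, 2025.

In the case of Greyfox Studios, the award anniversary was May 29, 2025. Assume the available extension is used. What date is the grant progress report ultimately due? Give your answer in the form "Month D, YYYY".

Moving 3 months forward from May 29, 2025 on the corresponding day gives August 29, 2025.
Since August 29, 2025 is a Friday and not a holiday, the date is unchanged.
Add the 60 calendar-day extension to August 29, 2025: October 28, 2025.
October 28, 2025 falls on a Tuesday, which is a business day, so no adjustment is needed.
So the filing is due October 28, 2025.

October 28, 2025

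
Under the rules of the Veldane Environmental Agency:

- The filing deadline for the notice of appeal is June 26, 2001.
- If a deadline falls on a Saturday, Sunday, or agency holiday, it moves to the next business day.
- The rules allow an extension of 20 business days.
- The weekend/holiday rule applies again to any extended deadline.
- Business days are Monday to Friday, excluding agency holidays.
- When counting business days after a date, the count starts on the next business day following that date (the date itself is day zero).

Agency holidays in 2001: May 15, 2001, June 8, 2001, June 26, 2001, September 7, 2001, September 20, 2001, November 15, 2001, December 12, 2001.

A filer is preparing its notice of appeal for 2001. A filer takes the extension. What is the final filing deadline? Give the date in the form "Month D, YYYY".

The stated deadline is June 26, 2001.
Because June 26, 2001 is a listed holiday, the deadline becomes June 27, 2001 (Wednesday).
The 20-business-day extension runs from June 27, 2001 to July 25, 2001.
July 25, 2001 (Wednesday) is already a business day.
So the filing is due July 25, 2001.

July 25, 2001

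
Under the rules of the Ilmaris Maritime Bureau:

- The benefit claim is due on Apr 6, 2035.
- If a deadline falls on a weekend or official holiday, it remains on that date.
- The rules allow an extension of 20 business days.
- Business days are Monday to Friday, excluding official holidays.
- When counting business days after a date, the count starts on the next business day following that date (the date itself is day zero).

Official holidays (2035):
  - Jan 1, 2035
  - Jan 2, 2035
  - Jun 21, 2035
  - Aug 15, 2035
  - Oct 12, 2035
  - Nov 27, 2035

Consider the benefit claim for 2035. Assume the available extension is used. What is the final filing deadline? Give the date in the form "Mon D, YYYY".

The stated deadline is Apr 6, 2035.
Apr 6, 2035 falls on a Friday. The rules make no weekend/holiday allowance, so it remains Apr 6, 2035.
The 20-business-day extension runs from Apr 6, 2035 to May 4, 2035.
May 4, 2035 falls on a Friday. The rules make no weekend/holiday allowance, so it remains May 4, 2035.
Final deadline: May 4, 2035.

May 4, 2035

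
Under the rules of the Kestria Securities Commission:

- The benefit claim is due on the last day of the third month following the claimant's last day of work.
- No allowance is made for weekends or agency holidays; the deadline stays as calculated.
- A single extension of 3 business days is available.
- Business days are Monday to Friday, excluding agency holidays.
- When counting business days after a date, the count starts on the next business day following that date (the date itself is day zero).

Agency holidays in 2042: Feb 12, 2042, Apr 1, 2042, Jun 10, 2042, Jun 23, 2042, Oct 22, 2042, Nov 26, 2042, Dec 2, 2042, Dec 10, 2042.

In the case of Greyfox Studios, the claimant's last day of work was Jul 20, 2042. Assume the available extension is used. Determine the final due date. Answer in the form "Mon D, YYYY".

The third month after Jul 20, 2042 is October 2042, whose last day is Oct 31, 2042.
Oct 31, 2042 falls on a Friday. The rules make no weekend/holiday allowance, so it remains Oct 31, 2042.
Counting 3 further business days from Oct 31, 2042 reaches Nov 5, 2042.
Nov 5, 2042 is a Wednesday; no weekend or holiday adjustment applies.
Final deadline: Nov 5, 2042.

Nov 5, 2042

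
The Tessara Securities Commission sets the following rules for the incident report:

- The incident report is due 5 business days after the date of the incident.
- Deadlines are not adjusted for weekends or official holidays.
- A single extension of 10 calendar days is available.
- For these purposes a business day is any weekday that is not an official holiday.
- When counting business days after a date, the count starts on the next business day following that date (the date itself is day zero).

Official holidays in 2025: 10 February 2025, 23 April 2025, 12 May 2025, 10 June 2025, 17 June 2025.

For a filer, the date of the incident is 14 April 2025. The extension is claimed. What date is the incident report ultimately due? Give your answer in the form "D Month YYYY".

1 May 2025

Counting 5 business days after 14 April 2025 (skipping weekends and listed holidays) reaches 21 April 2025.
No adjustment is made for weekends or holidays, so 21 April 2025 stands.
Add the 10 calendar-day extension to 21 April 2025: 1 May 2025.
1 May 2025 is a Thursday; no weekend or holiday adjustment applies.
Deadline: 1 May 2025.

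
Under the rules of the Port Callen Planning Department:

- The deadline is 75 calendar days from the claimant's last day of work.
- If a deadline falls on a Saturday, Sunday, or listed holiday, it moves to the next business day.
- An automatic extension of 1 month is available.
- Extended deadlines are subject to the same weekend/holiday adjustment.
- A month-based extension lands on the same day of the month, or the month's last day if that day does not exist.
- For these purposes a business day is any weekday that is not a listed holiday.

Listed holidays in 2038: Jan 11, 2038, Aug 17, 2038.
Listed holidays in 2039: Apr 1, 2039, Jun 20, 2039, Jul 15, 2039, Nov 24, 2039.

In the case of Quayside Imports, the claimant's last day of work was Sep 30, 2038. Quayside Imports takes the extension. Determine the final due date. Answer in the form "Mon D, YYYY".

From Sep 30, 2038, 75 calendar days later is Dec 14, 2038.
Dec 14, 2038 falls on a Tuesday, which is a business day, so no adjustment is needed.
The 1 month extension carries Dec 14, 2038 to Jan 14, 2039.
Jan 14, 2039 (Friday) is already a business day.
So the filing is due Jan 14, 2039.

Jan 14, 2039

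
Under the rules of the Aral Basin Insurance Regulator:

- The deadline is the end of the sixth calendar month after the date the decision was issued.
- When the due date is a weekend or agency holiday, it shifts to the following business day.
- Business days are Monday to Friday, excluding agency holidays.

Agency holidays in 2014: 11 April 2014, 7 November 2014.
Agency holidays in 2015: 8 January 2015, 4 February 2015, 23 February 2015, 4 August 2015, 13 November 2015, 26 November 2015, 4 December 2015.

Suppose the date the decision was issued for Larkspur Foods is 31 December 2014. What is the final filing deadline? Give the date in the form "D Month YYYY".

30 June 2015

6 months after 31 December 2014 is June 2015; that month ends on 30 June 2015.
30 June 2015 is a Tuesday and not a listed holiday, so it stands.
Deadline: 30 June 2015.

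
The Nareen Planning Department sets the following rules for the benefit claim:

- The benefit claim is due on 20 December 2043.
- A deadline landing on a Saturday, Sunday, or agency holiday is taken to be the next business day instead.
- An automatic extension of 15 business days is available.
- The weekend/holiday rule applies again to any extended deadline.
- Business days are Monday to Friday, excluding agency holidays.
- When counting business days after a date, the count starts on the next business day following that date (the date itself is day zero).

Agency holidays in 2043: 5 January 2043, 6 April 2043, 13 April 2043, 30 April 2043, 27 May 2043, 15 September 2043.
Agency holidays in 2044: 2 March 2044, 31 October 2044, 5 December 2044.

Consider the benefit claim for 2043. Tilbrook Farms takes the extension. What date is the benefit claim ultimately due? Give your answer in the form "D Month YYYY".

The stated deadline is 20 December 2043.
Because 20 December 2043 is a Sunday, the deadline becomes 21 December 2043 (Monday).
The 15-business-day extension runs from 21 December 2043 to 11 January 2044.
11 January 2044 falls on a Monday, which is a business day, so no adjustment is needed.
Deadline: 11 January 2044.

11 January 2044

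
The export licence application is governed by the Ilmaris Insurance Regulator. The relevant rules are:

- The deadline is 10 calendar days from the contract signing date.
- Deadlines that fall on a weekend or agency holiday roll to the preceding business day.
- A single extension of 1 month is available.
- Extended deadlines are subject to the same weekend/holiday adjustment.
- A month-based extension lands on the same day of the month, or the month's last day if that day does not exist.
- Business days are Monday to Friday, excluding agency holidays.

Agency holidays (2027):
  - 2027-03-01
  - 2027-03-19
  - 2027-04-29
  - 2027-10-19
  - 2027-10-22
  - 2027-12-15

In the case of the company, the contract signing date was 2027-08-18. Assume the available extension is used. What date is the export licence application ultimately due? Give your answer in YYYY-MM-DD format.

Adding 10 calendar days to 2027-08-18 gives 2027-08-28.
Because 2027-08-28 is a Saturday, the deadline becomes 2027-08-27 (Friday).
Add 1 month to 2027-08-27: 2027-09-27.
2027-09-27 (Monday) is already a business day.
The final due date is 2027-09-27.

2027-09-27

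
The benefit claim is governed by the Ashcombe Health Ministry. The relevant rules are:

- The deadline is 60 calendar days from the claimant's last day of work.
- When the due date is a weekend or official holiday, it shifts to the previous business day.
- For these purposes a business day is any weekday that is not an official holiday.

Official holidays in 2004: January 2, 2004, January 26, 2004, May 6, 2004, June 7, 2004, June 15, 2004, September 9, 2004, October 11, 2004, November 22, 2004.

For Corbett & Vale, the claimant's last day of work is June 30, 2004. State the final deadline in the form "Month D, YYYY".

August 27, 2004

From June 30, 2004, 60 calendar days later is August 29, 2004.
August 29, 2004 falls on a Sunday. Rolling to the preceding business day gives August 27, 2004, a Friday.
So the filing is due August 27, 2004.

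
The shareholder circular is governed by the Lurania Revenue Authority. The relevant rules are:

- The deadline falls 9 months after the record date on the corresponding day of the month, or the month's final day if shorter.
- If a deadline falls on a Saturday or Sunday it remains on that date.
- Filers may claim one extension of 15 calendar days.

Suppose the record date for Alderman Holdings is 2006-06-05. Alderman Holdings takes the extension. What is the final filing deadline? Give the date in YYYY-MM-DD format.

2007-03-20

Moving 9 months forward from 2006-06-05 on the corresponding day gives 2007-03-05.
2007-03-05 is a Monday; no weekend or holiday adjustment applies.
With the 15-day extension, 2007-03-05 becomes 2007-03-20.
No adjustment is made for weekends or holidays, so 2007-03-20 stands.
So the filing is due 2007-03-20.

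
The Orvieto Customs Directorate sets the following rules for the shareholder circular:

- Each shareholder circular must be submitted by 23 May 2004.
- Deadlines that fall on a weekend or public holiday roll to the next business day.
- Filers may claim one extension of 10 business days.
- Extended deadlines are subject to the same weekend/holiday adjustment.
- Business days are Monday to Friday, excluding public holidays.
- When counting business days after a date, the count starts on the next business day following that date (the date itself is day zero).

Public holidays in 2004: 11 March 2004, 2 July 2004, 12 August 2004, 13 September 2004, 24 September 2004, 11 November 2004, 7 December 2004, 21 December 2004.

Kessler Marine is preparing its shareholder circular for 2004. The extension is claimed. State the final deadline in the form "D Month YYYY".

The statutory due date is 23 May 2004.
23 May 2004 falls on a Sunday. Rolling to the next business day gives 24 May 2004, a Monday.
Applying the 10-business-day extension: 10 business days after 24 May 2004 is 7 June 2004.
7 June 2004 falls on a Monday, which is a business day, so no adjustment is needed.
So the filing is due 7 June 2004.

7 June 2004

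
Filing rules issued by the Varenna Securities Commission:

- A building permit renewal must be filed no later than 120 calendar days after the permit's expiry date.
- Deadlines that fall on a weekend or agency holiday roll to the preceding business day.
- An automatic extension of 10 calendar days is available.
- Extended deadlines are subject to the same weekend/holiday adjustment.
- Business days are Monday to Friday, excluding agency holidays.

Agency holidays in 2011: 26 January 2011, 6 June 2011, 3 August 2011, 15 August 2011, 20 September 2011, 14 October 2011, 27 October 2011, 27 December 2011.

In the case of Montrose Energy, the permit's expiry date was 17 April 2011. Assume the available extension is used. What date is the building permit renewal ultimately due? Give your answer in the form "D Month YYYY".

Trigger date 17 April 2011 + 120 calendar days = 15 August 2011.
Because 15 August 2011 is a listed holiday, the deadline becomes 12 August 2011 (Friday).
Add the 10 calendar-day extension to 12 August 2011: 22 August 2011.
22 August 2011 (Monday) is already a business day.
Deadline: 22 August 2011.

22 August 2011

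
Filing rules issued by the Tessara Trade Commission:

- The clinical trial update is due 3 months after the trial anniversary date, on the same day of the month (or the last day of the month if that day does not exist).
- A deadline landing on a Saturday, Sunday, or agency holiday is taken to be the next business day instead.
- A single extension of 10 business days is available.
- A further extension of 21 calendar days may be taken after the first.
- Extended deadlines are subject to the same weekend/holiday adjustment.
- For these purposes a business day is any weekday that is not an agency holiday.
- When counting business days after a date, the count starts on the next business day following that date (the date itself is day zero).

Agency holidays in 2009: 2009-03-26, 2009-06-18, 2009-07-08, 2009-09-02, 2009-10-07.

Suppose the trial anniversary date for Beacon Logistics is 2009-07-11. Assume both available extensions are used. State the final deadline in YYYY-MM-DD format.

3 months after 2009-07-11, on the same day of the month, is 2009-10-11.
2009-10-11 falls on a Sunday. Rolling to the next business day gives 2009-10-12, a Monday.
Applying the 10-business-day extension: 10 business days after 2009-10-12 is 2009-10-26.
2009-10-26 falls on a Monday, which is a business day, so no adjustment is needed.
With the 21-day extension, 2009-10-26 becomes 2009-11-16.
2009-11-16 (Monday) is already a business day.
So the filing is due 2009-11-16.

2009-11-16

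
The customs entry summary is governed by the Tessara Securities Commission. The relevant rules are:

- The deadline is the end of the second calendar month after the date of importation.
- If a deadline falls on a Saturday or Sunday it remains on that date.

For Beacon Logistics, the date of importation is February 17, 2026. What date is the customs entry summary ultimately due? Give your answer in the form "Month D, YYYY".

April 30, 2026

2 months after February 17, 2026 falls in April 2026; the last day of that month is April 30, 2026.
April 30, 2026 falls on a Thursday. The rules make no weekend/holiday allowance, so it remains April 30, 2026.
Final deadline: April 30, 2026.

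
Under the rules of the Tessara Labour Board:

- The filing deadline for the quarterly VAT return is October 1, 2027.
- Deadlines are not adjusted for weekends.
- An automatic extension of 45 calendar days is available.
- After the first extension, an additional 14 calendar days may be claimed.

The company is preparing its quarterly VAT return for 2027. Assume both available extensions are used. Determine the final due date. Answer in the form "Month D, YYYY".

The stated deadline is October 1, 2027.
No adjustment is made for weekends or holidays, so October 1, 2027 stands.
Applying the 45-calendar-day extension: October 1, 2027 + 45 days = November 15, 2027.
No adjustment is made for weekends or holidays, so November 15, 2027 stands.
Add the 14 calendar-day extension to November 15, 2027: November 29, 2027.
No adjustment is made for weekends or holidays, so November 29, 2027 stands.
So the filing is due November 29, 2027.

November 29, 2027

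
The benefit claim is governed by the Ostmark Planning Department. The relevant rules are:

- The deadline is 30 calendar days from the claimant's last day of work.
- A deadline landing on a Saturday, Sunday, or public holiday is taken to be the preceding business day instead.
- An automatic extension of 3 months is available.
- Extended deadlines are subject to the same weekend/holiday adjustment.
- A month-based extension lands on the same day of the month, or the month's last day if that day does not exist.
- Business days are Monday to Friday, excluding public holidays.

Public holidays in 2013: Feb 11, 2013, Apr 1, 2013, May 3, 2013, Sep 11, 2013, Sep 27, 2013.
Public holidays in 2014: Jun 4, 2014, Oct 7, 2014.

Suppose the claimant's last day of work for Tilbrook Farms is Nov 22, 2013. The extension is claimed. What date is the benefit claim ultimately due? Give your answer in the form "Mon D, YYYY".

Mar 20, 2014

Adding 30 calendar days to Nov 22, 2013 gives Dec 22, 2013.
Dec 22, 2013 falls on a Sunday. Rolling to the preceding business day gives Dec 20, 2013, a Friday.
Add 3 months to Dec 20, 2013: Mar 20, 2014.
Mar 20, 2014 falls on a Thursday, which is a business day, so no adjustment is needed.
The final due date is Mar 20, 2014.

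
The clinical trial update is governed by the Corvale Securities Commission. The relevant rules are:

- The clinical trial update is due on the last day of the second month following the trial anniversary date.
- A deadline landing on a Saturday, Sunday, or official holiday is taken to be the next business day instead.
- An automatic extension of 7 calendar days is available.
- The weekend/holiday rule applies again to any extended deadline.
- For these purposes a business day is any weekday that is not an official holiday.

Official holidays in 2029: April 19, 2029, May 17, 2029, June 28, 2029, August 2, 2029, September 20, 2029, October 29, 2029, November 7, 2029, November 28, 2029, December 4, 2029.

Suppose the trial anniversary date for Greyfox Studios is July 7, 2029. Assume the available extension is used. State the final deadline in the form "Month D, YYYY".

October 8, 2029

2 months after July 7, 2029 falls in September 2029; the last day of that month is September 30, 2029.
Because September 30, 2029 is a Sunday, the deadline becomes October 1, 2029 (Monday).
With the 7-day extension, October 1, 2029 becomes October 8, 2029.
Since October 8, 2029 is a Monday and not a holiday, the date is unchanged.
Final deadline: October 8, 2029.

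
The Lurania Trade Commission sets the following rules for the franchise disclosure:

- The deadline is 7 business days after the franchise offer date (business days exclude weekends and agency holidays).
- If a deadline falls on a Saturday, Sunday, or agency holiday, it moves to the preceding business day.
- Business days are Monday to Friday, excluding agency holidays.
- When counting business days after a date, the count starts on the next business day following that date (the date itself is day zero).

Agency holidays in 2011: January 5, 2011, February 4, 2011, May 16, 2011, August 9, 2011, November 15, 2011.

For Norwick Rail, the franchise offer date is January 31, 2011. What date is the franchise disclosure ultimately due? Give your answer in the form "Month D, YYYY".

February 10, 2011

7 business days after January 31, 2011, excluding weekends and holidays, is February 10, 2011.
February 10, 2011 falls on a Thursday, which is a business day, so no adjustment is needed.
The final due date is February 10, 2011.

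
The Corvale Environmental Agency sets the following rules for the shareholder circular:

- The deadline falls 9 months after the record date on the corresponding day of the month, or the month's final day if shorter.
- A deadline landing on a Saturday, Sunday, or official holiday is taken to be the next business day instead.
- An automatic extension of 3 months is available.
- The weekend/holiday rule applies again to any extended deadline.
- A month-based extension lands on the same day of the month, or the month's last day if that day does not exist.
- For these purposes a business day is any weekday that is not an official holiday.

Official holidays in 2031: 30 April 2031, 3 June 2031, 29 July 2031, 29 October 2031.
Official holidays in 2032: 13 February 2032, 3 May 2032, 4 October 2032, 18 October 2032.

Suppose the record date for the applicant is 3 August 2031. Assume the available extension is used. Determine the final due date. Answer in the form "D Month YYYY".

9 months after 3 August 2031, on the same day of the month, is 3 May 2032.
3 May 2032 is a listed holiday; the next business day is 4 May 2032 (Tuesday).
The 3 months extension carries 4 May 2032 to 4 August 2032.
Since 4 August 2032 is a Wednesday and not a holiday, the date is unchanged.
Deadline: 4 August 2032.

4 August 2032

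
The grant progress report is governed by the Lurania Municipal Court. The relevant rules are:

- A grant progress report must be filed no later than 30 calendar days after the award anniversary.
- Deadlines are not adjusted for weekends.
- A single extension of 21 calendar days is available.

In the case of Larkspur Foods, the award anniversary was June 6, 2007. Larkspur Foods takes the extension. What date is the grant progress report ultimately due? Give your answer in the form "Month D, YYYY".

Adding 30 calendar days to June 6, 2007 gives July 6, 2007.
July 6, 2007 is a Friday; no weekend or holiday adjustment applies.
Add the 21 calendar-day extension to July 6, 2007: July 27, 2007.
July 27, 2007 is a Friday; no weekend or holiday adjustment applies.
Deadline: July 27, 2007.

July 27, 2007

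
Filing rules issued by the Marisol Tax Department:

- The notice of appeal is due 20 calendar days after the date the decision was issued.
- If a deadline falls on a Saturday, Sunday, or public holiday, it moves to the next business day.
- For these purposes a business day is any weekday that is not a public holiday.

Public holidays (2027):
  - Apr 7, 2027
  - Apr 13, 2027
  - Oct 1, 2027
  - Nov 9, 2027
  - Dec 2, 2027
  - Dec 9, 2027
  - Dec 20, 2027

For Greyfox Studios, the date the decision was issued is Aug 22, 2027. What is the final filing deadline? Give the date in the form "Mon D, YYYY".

20 calendar days after Aug 22, 2027 is Sep 11, 2027.
Because Sep 11, 2027 is a Saturday, the deadline becomes Sep 13, 2027 (Monday).
Deadline: Sep 13, 2027.

Sep 13, 2027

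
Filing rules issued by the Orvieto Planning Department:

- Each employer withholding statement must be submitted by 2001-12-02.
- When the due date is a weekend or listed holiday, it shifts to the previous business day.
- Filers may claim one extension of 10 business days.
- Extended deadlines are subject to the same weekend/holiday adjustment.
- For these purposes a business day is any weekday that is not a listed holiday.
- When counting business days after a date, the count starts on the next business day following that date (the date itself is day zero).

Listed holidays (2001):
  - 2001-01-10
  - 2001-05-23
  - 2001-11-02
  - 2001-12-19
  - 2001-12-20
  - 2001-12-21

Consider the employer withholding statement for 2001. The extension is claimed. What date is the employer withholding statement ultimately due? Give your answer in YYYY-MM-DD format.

The stated deadline is 2001-12-02.
Because 2001-12-02 is a Sunday, the deadline becomes 2001-11-30 (Friday).
Applying the 10-business-day extension: 10 business days after 2001-11-30 is 2001-12-14.
2001-12-14 (Friday) is already a business day.
The final due date is 2001-12-14.

2001-12-14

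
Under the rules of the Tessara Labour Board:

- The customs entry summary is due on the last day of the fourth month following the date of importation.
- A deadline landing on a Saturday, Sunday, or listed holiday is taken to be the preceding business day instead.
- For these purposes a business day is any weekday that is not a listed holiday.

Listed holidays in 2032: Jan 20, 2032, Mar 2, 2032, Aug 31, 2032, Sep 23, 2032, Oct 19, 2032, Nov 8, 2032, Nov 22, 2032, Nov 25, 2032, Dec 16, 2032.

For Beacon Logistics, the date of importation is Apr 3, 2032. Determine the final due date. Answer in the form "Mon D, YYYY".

4 months after Apr 3, 2032 falls in August 2032; the last day of that month is Aug 31, 2032.
Aug 31, 2032 is a listed holiday, so it moves to the preceding business day, Aug 30, 2032 (Monday).
The final due date is Aug 30, 2032.

Aug 30, 2032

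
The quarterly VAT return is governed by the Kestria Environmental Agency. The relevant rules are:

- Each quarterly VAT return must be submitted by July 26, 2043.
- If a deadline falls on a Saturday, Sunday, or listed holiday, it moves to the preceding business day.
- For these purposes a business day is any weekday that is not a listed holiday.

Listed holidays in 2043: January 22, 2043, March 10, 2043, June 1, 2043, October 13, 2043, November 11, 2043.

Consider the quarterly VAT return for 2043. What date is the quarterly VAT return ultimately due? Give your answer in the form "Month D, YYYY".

July 24, 2043

The stated deadline is July 26, 2043.
July 26, 2043 is a Sunday, so it moves to the preceding business day, July 24, 2043 (Friday).
Deadline: July 24, 2043.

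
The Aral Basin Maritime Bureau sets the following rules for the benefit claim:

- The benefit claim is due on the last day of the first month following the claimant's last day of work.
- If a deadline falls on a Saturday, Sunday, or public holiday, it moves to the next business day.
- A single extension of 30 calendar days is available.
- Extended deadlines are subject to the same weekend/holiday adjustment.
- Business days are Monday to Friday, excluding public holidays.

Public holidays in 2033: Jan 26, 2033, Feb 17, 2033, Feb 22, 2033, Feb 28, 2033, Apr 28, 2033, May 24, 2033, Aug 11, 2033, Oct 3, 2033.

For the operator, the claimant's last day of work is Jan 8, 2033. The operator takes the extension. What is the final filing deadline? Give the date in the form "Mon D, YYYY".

Mar 31, 2033

1 month after Jan 8, 2033 falls in February 2033; the last day of that month is Feb 28, 2033.
Feb 28, 2033 is a listed holiday; the next business day is Mar 1, 2033 (Tuesday).
Add the 30 calendar-day extension to Mar 1, 2033: Mar 31, 2033.
Mar 31, 2033 falls on a Thursday, which is a business day, so no adjustment is needed.
The final due date is Mar 31, 2033.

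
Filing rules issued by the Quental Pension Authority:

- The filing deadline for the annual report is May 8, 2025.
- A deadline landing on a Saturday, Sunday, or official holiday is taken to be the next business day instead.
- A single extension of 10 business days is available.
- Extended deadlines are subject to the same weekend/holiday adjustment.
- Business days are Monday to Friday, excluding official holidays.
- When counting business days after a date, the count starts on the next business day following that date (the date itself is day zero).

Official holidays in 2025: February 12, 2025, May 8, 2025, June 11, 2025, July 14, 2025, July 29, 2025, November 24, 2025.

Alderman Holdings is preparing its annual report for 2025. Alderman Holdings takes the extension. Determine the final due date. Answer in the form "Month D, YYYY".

The stated deadline is May 8, 2025.
May 8, 2025 is a listed holiday, so it moves to the next business day, May 9, 2025 (Friday).
Counting 10 further business days from May 9, 2025 reaches May 23, 2025.
May 23, 2025 (Friday) is already a business day.
So the filing is due May 23, 2025.

May 23, 2025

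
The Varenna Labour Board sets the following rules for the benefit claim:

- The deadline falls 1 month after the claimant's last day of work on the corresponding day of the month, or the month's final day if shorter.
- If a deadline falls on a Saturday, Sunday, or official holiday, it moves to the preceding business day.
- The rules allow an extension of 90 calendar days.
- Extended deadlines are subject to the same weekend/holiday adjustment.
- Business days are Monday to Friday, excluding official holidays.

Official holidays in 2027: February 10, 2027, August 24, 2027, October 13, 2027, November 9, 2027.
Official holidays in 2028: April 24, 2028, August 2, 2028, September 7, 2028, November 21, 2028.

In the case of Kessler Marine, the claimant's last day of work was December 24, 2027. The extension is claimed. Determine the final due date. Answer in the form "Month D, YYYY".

April 21, 2028

1 month after December 24, 2027, on the same day of the month, is January 24, 2028.
January 24, 2028 is a Monday and not a listed holiday, so it stands.
The 90-calendar-day extension moves the deadline from January 24, 2028 to April 23, 2028.
April 23, 2028 is a Sunday, so it moves to the preceding business day, April 21, 2028 (Friday).
Final deadline: April 21, 2028.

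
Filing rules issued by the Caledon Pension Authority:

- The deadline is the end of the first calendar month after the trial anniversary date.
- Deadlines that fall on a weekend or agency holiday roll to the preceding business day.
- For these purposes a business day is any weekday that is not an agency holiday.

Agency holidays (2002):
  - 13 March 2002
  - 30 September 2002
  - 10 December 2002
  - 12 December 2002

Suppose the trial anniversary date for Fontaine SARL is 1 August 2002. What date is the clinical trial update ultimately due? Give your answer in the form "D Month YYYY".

27 September 2002

1 month after 1 August 2002 is September 2002; that month ends on 30 September 2002.
Because 30 September 2002 is a listed holiday, the deadline becomes 27 September 2002 (Friday).
Deadline: 27 September 2002.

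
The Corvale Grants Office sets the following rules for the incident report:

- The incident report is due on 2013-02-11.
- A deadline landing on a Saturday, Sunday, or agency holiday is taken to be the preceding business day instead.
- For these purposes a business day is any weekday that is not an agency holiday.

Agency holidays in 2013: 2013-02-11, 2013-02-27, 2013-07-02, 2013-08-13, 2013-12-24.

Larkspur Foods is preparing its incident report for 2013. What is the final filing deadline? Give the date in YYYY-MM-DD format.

The statutory due date is 2013-02-11.
Because 2013-02-11 is a listed holiday, the deadline becomes 2013-02-08 (Friday).
Final deadline: 2013-02-08.

2013-02-08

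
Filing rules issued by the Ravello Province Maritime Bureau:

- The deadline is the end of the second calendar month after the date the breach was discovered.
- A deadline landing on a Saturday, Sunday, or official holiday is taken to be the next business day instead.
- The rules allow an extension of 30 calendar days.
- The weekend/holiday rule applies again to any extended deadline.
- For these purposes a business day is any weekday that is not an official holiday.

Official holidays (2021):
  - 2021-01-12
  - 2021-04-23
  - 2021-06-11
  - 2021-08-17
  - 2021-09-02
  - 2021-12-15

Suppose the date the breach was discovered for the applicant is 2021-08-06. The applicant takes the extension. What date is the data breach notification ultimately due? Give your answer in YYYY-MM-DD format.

2021-12-01

2 months after 2021-08-06 is October 2021; that month ends on 2021-10-31.
2021-10-31 is a Sunday; the next business day is 2021-11-01 (Monday).
The 30-calendar-day extension moves the deadline from 2021-11-01 to 2021-12-01.
2021-12-01 is a Wednesday and not a listed holiday, so it stands.
Final deadline: 2021-12-01.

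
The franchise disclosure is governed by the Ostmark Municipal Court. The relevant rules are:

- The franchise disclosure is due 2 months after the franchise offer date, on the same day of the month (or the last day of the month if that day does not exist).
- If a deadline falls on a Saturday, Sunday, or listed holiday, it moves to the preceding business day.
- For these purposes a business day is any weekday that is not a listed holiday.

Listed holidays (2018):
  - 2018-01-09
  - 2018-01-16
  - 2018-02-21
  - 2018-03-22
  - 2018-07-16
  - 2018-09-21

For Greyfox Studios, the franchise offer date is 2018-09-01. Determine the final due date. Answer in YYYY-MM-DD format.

2018-11-01

2 months from 2018-09-01 is 2018-11-01.
2018-11-01 (Thursday) is already a business day.
The final due date is 2018-11-01.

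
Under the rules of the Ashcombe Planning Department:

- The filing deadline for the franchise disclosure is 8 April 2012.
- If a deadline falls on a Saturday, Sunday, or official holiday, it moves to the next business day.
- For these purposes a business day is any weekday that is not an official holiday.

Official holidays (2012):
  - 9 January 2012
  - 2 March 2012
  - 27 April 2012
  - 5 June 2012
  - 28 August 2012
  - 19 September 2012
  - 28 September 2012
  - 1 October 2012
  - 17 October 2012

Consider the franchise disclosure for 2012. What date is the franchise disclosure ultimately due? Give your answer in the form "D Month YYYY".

9 April 2012

The statutory due date is 8 April 2012.
Because 8 April 2012 is a Sunday, the deadline becomes 9 April 2012 (Monday).
Final deadline: 9 April 2012.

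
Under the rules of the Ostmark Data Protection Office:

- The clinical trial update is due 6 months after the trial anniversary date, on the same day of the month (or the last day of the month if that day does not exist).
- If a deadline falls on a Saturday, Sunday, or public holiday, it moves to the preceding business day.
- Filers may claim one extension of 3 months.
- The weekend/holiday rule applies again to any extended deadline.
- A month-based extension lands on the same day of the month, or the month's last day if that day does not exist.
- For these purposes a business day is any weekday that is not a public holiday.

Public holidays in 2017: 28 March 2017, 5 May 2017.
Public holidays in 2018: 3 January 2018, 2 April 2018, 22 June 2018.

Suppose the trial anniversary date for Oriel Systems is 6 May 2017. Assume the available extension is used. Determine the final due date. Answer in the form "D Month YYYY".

6 months after 6 May 2017, on the same day of the month, is 6 November 2017.
6 November 2017 (Monday) is already a business day.
Add 3 months to 6 November 2017: 6 February 2018.
6 February 2018 falls on a Tuesday, which is a business day, so no adjustment is needed.
Deadline: 6 February 2018.

6 February 2018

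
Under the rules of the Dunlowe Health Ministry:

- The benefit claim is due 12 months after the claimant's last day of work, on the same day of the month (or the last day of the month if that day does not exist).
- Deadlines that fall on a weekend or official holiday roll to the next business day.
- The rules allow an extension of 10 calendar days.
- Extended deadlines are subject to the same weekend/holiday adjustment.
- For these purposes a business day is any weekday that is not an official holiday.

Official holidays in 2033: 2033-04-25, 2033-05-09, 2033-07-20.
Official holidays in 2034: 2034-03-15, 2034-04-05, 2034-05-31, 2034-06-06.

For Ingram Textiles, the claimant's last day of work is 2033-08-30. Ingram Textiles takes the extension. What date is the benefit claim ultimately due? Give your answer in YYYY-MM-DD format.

12 months from 2033-08-30 is 2034-08-30.
2034-08-30 falls on a Wednesday, which is a business day, so no adjustment is needed.
Add the 10 calendar-day extension to 2034-08-30: 2034-09-09.
2034-09-09 is a Saturday; the next business day is 2034-09-11 (Monday).
So the filing is due 2034-09-11.

2034-09-11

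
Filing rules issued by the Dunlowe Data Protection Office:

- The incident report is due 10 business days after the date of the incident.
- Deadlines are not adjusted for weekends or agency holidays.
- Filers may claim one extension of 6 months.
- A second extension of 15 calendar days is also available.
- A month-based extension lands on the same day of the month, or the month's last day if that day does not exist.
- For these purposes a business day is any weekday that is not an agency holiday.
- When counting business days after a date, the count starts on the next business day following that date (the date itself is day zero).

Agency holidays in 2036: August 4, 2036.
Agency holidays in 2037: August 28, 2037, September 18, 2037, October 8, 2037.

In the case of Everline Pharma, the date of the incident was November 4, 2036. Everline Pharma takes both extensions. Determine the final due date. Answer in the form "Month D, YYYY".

June 2, 2037

Counting 10 business days after November 4, 2036 (skipping weekends and listed holidays) reaches November 18, 2036.
November 18, 2036 falls on a Tuesday. The rules make no weekend/holiday allowance, so it remains November 18, 2036.
Add 6 months to November 18, 2036: May 18, 2037.
May 18, 2037 is a Monday; no weekend or holiday adjustment applies.
The 15-calendar-day extension moves the deadline from May 18, 2037 to June 2, 2037.
June 2, 2037 is a Tuesday; no weekend or holiday adjustment applies.
The final due date is June 2, 2037.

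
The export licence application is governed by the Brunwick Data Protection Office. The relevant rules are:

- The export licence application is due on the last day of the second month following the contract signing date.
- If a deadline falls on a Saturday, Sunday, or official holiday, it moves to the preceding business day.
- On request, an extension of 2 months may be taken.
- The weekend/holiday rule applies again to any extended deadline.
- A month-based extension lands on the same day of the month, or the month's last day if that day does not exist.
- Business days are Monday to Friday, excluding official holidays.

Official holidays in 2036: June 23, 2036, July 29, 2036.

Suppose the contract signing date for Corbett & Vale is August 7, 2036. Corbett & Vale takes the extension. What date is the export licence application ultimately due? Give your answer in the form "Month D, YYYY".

The second month after August 7, 2036 is October 2036, whose last day is October 31, 2036.
October 31, 2036 is a Friday and not a listed holiday, so it stands.
The 2 months extension carries October 31, 2036 to December 31, 2036.
December 31, 2036 falls on a Wednesday, which is a business day, so no adjustment is needed.
Final deadline: December 31, 2036.

December 31, 2036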